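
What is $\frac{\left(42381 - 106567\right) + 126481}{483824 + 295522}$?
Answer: $\frac{20765}{259782} \approx 0.079932$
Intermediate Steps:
$\frac{\left(42381 - 106567\right) + 126481}{483824 + 295522} = \frac{\left(42381 - 106567\right) + 126481}{779346} = \left(-64186 + 126481\right) \frac{1}{779346} = 62295 \cdot \frac{1}{779346} = \frac{20765}{259782}$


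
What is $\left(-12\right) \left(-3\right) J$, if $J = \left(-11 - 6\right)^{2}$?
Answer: $10404$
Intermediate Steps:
$J = 289$ ($J = \left(-17\right)^{2} = 289$)
$\left(-12\right) \left(-3\right) J = \left(-12\right) \left(-3\right) 289 = 36 \cdot 289 = 10404$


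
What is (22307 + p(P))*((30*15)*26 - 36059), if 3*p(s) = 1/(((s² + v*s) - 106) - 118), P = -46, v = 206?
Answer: -12362895573817/22752 ≈ -5.4338e+8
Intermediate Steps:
p(s) = 1/(3*(-224 + s² + 206*s)) (p(s) = 1/(3*(((s² + 206*s) - 106) - 118)) = 1/(3*((-106 + s² + 206*s) - 118)) = 1/(3*(-224 + s² + 206*s)))
(22307 + p(P))*((30*15)*26 - 36059) = (22307 + 1/(3*(-224 + (-46)² + 206*(-46))))*((30*15)*26 - 36059) = (22307 + 1/(3*(-224 + 2116 - 9476)))*(450*26 - 36059) = (22307 + (⅓)/(-7584))*(11700 - 36059) = (22307 + (⅓)*(-1/7584))*(-24359) = (22307 - 1/22752)*(-24359) = (507528863/22752)*(-24359) = -12362895573817/22752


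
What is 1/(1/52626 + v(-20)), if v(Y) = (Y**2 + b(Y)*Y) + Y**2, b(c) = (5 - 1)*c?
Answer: 52626/126302401 ≈ 0.00041667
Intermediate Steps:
b(c) = 4*c
v(Y) = 6*Y**2 (v(Y) = (Y**2 + (4*Y)*Y) + Y**2 = (Y**2 + 4*Y**2) + Y**2 = 5*Y**2 + Y**2 = 6*Y**2)
1/(1/52626 + v(-20)) = 1/(1/52626 + 6*(-20)**2) = 1/(1/52626 + 6*400) = 1/(1/52626 + 2400) = 1/(126302401/52626) = 52626/126302401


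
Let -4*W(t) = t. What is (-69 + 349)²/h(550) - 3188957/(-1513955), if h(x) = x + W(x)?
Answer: 9600761341/49960515 ≈ 192.17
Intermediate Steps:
W(t) = -t/4
h(x) = 3*x/4 (h(x) = x - x/4 = 3*x/4)
(-69 + 349)²/h(550) - 3188957/(-1513955) = (-69 + 349)²/(((¾)*550)) - 3188957/(-1513955) = 280²/(825/2) - 3188957*(-1/1513955) = 78400*(2/825) + 3188957/1513955 = 6272/33 + 3188957/1513955 = 9600761341/49960515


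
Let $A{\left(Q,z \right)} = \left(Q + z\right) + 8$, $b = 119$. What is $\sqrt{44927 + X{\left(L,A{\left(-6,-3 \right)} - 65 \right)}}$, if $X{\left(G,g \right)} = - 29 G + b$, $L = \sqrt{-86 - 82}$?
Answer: $\sqrt{45046 - 58 i \sqrt{42}} \approx 212.24 - 0.8855 i$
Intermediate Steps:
$L = 2 i \sqrt{42}$ ($L = \sqrt{-168} = 2 i \sqrt{42} \approx 12.961 i$)
$A{\left(Q,z \right)} = 8 + Q + z$
$X{\left(G,g \right)} = 119 - 29 G$ ($X{\left(G,g \right)} = - 29 G + 119 = 119 - 29 G$)
$\sqrt{44927 + X{\left(L,A{\left(-6,-3 \right)} - 65 \right)}} = \sqrt{44927 + \left(119 - 29 \cdot 2 i \sqrt{42}\right)} = \sqrt{44927 + \left(119 - 58 i \sqrt{42}\right)} = \sqrt{45046 - 58 i \sqrt{42}}$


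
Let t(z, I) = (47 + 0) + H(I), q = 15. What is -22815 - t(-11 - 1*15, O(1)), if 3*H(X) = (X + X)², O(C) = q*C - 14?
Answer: -68590/3 ≈ -22863.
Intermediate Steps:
O(C) = -14 + 15*C (O(C) = 15*C - 14 = -14 + 15*C)
H(X) = 4*X²/3 (H(X) = (X + X)²/3 = (2*X)²/3 = (4*X²)/3 = 4*X²/3)
t(z, I) = 47 + 4*I²/3 (t(z, I) = (47 + 0) + 4*I²/3 = 47 + 4*I²/3)
-22815 - t(-11 - 1*15, O(1)) = -22815 - (47 + 4*(-14 + 15*1)²/3) = -22815 - (47 + 4*(-14 + 15)²/3) = -22815 - (47 + (4/3)*1²) = -22815 - (47 + (4/3)*1) = -22815 - (47 + 4/3) = -22815 - 1*145/3 = -22815 - 145/3 = -68590/3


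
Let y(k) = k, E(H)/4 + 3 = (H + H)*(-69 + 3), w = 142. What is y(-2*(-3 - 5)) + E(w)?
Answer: -74972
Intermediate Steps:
E(H) = -12 - 528*H (E(H) = -12 + 4*((H + H)*(-69 + 3)) = -12 + 4*((2*H)*(-66)) = -12 + 4*(-132*H) = -12 - 528*H)
y(-2*(-3 - 5)) + E(w) = -2*(-3 - 5) + (-12 - 528*142) = -2*(-8) + (-12 - 74976) = 16 - 74988 = -74972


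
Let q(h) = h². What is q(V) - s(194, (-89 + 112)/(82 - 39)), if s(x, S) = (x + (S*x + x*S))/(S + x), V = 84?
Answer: 59006174/8365 ≈ 7053.9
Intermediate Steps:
s(x, S) = (x + 2*S*x)/(S + x) (s(x, S) = (x + (S*x + S*x))/(S + x) = (x + 2*S*x)/(S + x))
q(V) - s(194, (-89 + 112)/(82 - 39)) = 84² - 194*(1 + 2*((-89 + 112)/(82 - 39)))/((-89 + 112)/(82 - 39) + 194) = 7056 - 194*(1 + 2*(23/43))/(23/43 + 194) = 7056 - 194*(1 + 46/43)/8365/43 = 7056 - 194*43*89/(8365*43) = 7056 - 1*17266/8365 = 7056 - 17266/8365 = 59006174/8365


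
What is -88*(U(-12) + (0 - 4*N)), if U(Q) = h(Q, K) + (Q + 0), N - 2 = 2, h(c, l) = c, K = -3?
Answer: 3520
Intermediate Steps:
N = 4 (N = 2 + 2 = 4)
U(Q) = 2*Q (U(Q) = Q + (Q + 0) = Q + Q = 2*Q)
-88*(U(-12) + (0 - 4*N)) = -88*(2*(-12) + (0 - 4*4)) = -88*(-24 + (0 - 16)) = -88*(-24 - 16) = -88*(-40) = 3520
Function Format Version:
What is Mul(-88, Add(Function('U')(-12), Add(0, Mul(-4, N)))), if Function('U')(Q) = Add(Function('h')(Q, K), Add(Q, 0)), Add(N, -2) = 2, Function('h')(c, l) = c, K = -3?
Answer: 3520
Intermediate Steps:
N = 4 (N = Add(2, 2) = 4)
Function('U')(Q) = Mul(2, Q) (Function('U')(Q) = Add(Q, Add(Q, 0)) = Add(Q, Q) = Mul(2, Q))
Mul(-88, Add(Function('U')(-12), Add(0, Mul(-4, N)))) = Mul(-88, Add(Mul(2, -12), Add(0, Mul(-4, 4)))) = Mul(-88, Add(-24, Add(0, -16))) = Mul(-88, Add(-24, -16)) = Mul(-88, -40) = 3520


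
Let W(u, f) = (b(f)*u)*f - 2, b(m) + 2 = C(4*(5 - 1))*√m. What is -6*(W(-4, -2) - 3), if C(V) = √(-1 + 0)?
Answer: 126 + 48*√2 ≈ 193.88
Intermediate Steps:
C(V) = I (C(V) = √(-1) = I)
b(m) = -2 + I*√m
W(u, f) = -2 + f*u*(-2 + I*√f) (W(u, f) = ((-2 + I*√f)*u)*f - 2 = (u*(-2 + I*√f))*f - 2 = f*u*(-2 + I*√f) - 2 = -2 + f*u*(-2 + I*√f))
-6*(W(-4, -2) - 3) = -6*((-2 - 2*(-4)*(-2 + I*√(-2))) - 3) = -6*((-2 - 2*(-4)*(-2 + I*(I*√2))) - 3) = -6*((-2 - 2*(-4)*(-2 - √2)) - 3) = -6*((-2 + (-16 - 8*√2)) - 3) = -6*((-18 - 8*√2) - 3) = -6*(-21 - 8*√2) = 126 + 48*√2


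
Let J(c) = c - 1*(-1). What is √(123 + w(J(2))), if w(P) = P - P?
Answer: √123 ≈ 11.091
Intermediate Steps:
J(c) = 1 + c (J(c) = c + 1 = 1 + c)
w(P) = 0
√(123 + w(J(2))) = √(123 + 0) = √123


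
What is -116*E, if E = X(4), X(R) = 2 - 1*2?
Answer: 0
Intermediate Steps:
X(R) = 0 (X(R) = 2 - 2 = 0)
E = 0
-116*E = -116*0 = 0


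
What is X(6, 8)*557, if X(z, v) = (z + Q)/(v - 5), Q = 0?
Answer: 1114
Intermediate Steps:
X(z, v) = z/(-5 + v) (X(z, v) = (z + 0)/(v - 5) = z/(-5 + v))
X(6, 8)*557 = (6/(-5 + 8))*557 = (6/3)*557 = (6*(⅓))*557 = 2*557 = 1114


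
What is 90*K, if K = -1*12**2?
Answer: -12960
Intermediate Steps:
K = -144 (K = -1*144 = -144)
90*K = 90*(-144) = -12960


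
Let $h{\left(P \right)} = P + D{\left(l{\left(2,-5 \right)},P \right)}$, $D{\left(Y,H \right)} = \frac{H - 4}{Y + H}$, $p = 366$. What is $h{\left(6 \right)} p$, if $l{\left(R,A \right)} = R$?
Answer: $\frac{4575}{2} \approx 2287.5$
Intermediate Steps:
$D{\left(Y,H \right)} = \frac{-4 + H}{H + Y}$
$h{\left(P \right)} = P + \frac{-4 + P}{2 + P}$ ($h{\left(P \right)} = P + \frac{-4 + P}{P + 2} = P + \frac{-4 + P}{2 + P}$)
$h{\left(6 \right)} p = \frac{-4 + 6 + 6 \left(2 + 6\right)}{2 + 6} \cdot 366 = \frac{-4 + 6 + 6 \cdot 8}{8} \cdot 366 = \frac{-4 + 6 + 48}{8} \cdot 366 = \frac{1}{8} \cdot 50 \cdot 366 = \frac{25}{4} \cdot 366 = \frac{4575}{2}$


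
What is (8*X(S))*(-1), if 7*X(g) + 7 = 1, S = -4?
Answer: 48/7 ≈ 6.8571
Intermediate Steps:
X(g) = -6/7 (X(g) = -1 + (1/7)*1 = -1 + 1/7 = -6/7)
(8*X(S))*(-1) = (8*(-6/7))*(-1) = -48/7*(-1) = 48/7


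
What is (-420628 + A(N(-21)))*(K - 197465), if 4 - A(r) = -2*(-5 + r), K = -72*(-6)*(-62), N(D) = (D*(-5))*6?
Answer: 94044200126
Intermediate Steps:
N(D) = -30*D (N(D) = -5*D*6 = -30*D)
K = -26784 (K = 432*(-62) = -26784)
A(r) = -6 + 2*r (A(r) = 4 - (-2)*(-5 + r) = 4 - (10 - 2*r) = 4 + (-10 + 2*r) = -6 + 2*r)
(-420628 + A(N(-21)))*(K - 197465) = (-420628 + (-6 + 2*(-30*(-21))))*(-26784 - 197465) = (-420628 + (-6 + 2*630))*(-224249) = (-420628 + (-6 + 1260))*(-224249) = (-420628 + 1254)*(-224249) = -419374*(-224249) = 94044200126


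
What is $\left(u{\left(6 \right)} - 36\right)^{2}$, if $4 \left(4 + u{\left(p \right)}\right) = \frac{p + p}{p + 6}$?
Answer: $\frac{25281}{16} \approx 1580.1$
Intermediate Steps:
$u{\left(p \right)} = -4 + \frac{p}{2 \left(6 + p\right)}$ ($u{\left(p \right)} = -4 + \frac{\left(p + p\right) \frac{1}{p + 6}}{4} = -4 + \frac{2 p \frac{1}{6 + p}}{4} = -4 + \frac{p}{2 \left(6 + p\right)}$)
$\left(u{\left(6 \right)} - 36\right)^{2} = \left(\frac{-48 - 42}{2 \left(6 + 6\right)} - 36\right)^{2} = \left(\frac{-48 - 42}{2 \cdot 12} - 36\right)^{2} = \left(\frac{1}{2} \cdot \frac{1}{12} \left(-90\right) - 36\right)^{2} = \left(- \frac{15}{4} - 36\right)^{2} = \left(- \frac{159}{4}\right)^{2} = \frac{25281}{16}$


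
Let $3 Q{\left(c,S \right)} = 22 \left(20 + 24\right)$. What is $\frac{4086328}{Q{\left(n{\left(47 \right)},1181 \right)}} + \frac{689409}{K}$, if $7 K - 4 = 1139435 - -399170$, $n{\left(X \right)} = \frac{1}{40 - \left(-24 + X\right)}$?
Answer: $\frac{2358306818580}{186171689} \approx 12667.0$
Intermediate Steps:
$n{\left(X \right)} = \frac{1}{64 - X}$
$K = \frac{1538609}{7}$ ($K = \frac{4}{7} + \frac{1139435 - -399170}{7} = \frac{4}{7} + \frac{1139435 + 399170}{7} = \frac{4}{7} + \frac{1}{7} \cdot 1538605 = \frac{4}{7} + \frac{1538605}{7} = \frac{1538609}{7} \approx 2.198 \cdot 10^{5}$)
$Q{\left(c,S \right)} = \frac{968}{3}$ ($Q{\left(c,S \right)} = \frac{22 \left(20 + 24\right)}{3} = \frac{22 \cdot 44}{3} = \frac{1}{3} \cdot 968 = \frac{968}{3}$)
$\frac{4086328}{Q{\left(n{\left(47 \right)},1181 \right)}} + \frac{689409}{K} = \frac{4086328}{\frac{968}{3}} + \frac{689409}{\frac{1538609}{7}} = 4086328 \cdot \frac{3}{968} + 689409 \cdot \frac{7}{1538609} = \frac{1532373}{121} + \frac{4825863}{1538609} = \frac{2358306818580}{186171689}$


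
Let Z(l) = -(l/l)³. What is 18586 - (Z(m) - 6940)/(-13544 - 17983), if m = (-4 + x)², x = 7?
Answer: 585953881/31527 ≈ 18586.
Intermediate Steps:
m = 9 (m = (-4 + 7)² = 3² = 9)
Z(l) = -1 (Z(l) = -1*1³ = -1*1 = -1)
18586 - (Z(m) - 6940)/(-13544 - 17983) = 18586 - (-1 - 6940)/(-13544 - 17983) = 18586 - (-6941)/(-31527) = 18586 - (-6941)*(-1)/31527 = 18586 - 1*6941/31527 = 18586 - 6941/31527 = 585953881/31527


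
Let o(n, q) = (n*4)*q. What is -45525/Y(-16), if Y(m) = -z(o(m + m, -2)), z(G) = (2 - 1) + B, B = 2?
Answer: 15175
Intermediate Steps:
o(n, q) = 4*n*q (o(n, q) = (4*n)*q = 4*n*q)
z(G) = 3 (z(G) = (2 - 1) + 2 = 1 + 2 = 3)
Y(m) = -3 (Y(m) = -1*3 = -3)
-45525/Y(-16) = -45525/(-3) = -45525*(-1/3) = 15175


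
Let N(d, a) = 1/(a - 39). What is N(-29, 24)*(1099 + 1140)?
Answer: -2239/15 ≈ -149.27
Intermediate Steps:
N(d, a) = 1/(-39 + a)
N(-29, 24)*(1099 + 1140) = (1099 + 1140)/(-39 + 24) = 2239/(-15) = -1/15*2239 = -2239/15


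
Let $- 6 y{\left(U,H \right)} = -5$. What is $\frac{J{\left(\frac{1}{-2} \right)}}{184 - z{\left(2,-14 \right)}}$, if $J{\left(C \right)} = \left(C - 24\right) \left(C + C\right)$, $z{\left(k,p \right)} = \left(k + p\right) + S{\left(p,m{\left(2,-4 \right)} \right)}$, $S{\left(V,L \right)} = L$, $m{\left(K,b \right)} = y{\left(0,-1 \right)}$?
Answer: $\frac{147}{1171} \approx 0.12553$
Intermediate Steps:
$y{\left(U,H \right)} = \frac{5}{6}$ ($y{\left(U,H \right)} = \left(- \frac{1}{6}\right) \left(-5\right) = \frac{5}{6}$)
$m{\left(K,b \right)} = \frac{5}{6}$
$z{\left(k,p \right)} = \frac{5}{6} + k + p$ ($z{\left(k,p \right)} = \left(k + p\right) + \frac{5}{6} = \frac{5}{6} + k + p$)
$J{\left(C \right)} = 2 C \left(-24 + C\right)$ ($J{\left(C \right)} = \left(-24 + C\right) 2 C = 2 C \left(-24 + C\right)$)
$\frac{J{\left(\frac{1}{-2} \right)}}{184 - z{\left(2,-14 \right)}} = \frac{2 \frac{1}{-2} \left(-24 + \frac{1}{-2}\right)}{184 - \left(\frac{5}{6} + 2 - 14\right)} = \frac{2 \left(- \frac{1}{2}\right) \left(-24 - \frac{1}{2}\right)}{184 - - \frac{67}{6}} = \frac{2 \left(- \frac{1}{2}\right) \left(- \frac{49}{2}\right)}{184 + \frac{67}{6}} = \frac{49}{2 \cdot \frac{1171}{6}} = \frac{49}{2} \cdot \frac{6}{1171} = \frac{147}{1171}$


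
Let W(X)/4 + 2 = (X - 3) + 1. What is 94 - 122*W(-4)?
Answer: 3998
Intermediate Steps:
W(X) = -16 + 4*X (W(X) = -8 + 4*((X - 3) + 1) = -8 + 4*((-3 + X) + 1) = -8 + 4*(-2 + X) = -8 + (-8 + 4*X) = -16 + 4*X)
94 - 122*W(-4) = 94 - 122*(-16 + 4*(-4)) = 94 - 122*(-16 - 16) = 94 - 122*(-32) = 94 + 3904 = 3998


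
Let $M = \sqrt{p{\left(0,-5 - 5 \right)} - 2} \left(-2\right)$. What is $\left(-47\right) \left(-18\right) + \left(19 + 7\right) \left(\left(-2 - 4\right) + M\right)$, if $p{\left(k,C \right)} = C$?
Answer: $690 - 104 i \sqrt{3} \approx 690.0 - 180.13 i$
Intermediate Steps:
$M = - 4 i \sqrt{3}$ ($M = \sqrt{\left(-5 - 5\right) - 2} \left(-2\right) = \sqrt{-10 - 2} \left(-2\right) = \sqrt{-12} \left(-2\right) = 2 i \sqrt{3} \left(-2\right) = - 4 i \sqrt{3} \approx - 6.9282 i$)
$\left(-47\right) \left(-18\right) + \left(19 + 7\right) \left(\left(-2 - 4\right) + M\right) = \left(-47\right) \left(-18\right) + \left(19 + 7\right) \left(\left(-2 - 4\right) - 4 i \sqrt{3}\right) = 846 + 26 \left(\left(-2 - 4\right) - 4 i \sqrt{3}\right) = 846 + 26 \left(-6 - 4 i \sqrt{3}\right) = 846 - \left(156 + 104 i \sqrt{3}\right) = 690 - 104 i \sqrt{3}$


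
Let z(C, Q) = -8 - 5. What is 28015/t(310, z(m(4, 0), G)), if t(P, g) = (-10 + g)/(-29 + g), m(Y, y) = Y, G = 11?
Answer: 1176630/23 ≈ 51158.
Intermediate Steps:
z(C, Q) = -13
t(P, g) = (-10 + g)/(-29 + g)
28015/t(310, z(m(4, 0), G)) = 28015/(((-10 - 13)/(-29 - 13))) = 28015/((-23/(-42))) = 28015/((-1/42*(-23))) = 28015/(23/42) = 28015*(42/23) = 1176630/23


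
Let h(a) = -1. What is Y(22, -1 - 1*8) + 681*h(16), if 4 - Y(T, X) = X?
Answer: -668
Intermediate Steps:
Y(T, X) = 4 - X
Y(22, -1 - 1*8) + 681*h(16) = (4 - (-1 - 1*8)) + 681*(-1) = (4 - (-1 - 8)) - 681 = (4 - 1*(-9)) - 681 = (4 + 9) - 681 = 13 - 681 = -668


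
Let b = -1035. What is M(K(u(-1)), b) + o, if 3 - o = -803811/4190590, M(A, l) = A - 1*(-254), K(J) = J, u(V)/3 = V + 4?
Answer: 1115500751/4190590 ≈ 266.19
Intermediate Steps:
u(V) = 12 + 3*V (u(V) = 3*(V + 4) = 3*(4 + V) = 12 + 3*V)
M(A, l) = 254 + A (M(A, l) = A + 254 = 254 + A)
o = 13375581/4190590 (o = 3 - (-1)*803811/4190590 = 3 - 1*(-803811/4190590) = 3 + 803811/4190590 = 13375581/4190590 ≈ 3.1918)
M(K(u(-1)), b) + o = (254 + (12 + 3*(-1))) + 13375581/4190590 = (254 + (12 - 3)) + 13375581/4190590 = (254 + 9) + 13375581/4190590 = 263 + 13375581/4190590 = 1115500751/4190590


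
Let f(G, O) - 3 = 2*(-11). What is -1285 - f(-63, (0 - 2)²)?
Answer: -1266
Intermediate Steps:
f(G, O) = -19 (f(G, O) = 3 + 2*(-11) = 3 - 22 = -19)
-1285 - f(-63, (0 - 2)²) = -1285 - 1*(-19) = -1285 + 19 = -1266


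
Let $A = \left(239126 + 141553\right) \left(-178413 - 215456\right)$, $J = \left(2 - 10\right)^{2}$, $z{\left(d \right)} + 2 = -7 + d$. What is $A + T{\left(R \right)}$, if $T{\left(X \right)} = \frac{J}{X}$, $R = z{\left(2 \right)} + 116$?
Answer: $- \frac{16343204618495}{109} \approx -1.4994 \cdot 10^{11}$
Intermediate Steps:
$z{\left(d \right)} = -9 + d$ ($z{\left(d \right)} = -2 + \left(-7 + d\right) = -9 + d$)
$J = 64$ ($J = \left(-8\right)^{2} = 64$)
$R = 109$ ($R = \left(-9 + 2\right) + 116 = -7 + 116 = 109$)
$A = -149937657051$ ($A = 380679 \left(-393869\right) = -149937657051$)
$T{\left(X \right)} = \frac{64}{X}$
$A + T{\left(R \right)} = -149937657051 + \frac{64}{109} = - \frac{16343204618495}{109}$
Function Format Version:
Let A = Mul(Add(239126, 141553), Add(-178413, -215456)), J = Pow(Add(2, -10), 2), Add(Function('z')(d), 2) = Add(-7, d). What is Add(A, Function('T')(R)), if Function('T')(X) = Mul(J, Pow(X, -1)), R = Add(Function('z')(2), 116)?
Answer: Rational(-16343204618495, 109) ≈ -1.4994e+11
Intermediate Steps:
Function('z')(d) = Add(-9, d) (Function('z')(d) = Add(-2, Add(-7, d)) = Add(-9, d))
J = 64 (J = Pow(-8, 2) = 64)
R = 109 (R = Add(Add(-9, 2), 116) = Add(-7, 116) = 109)
A = -149937657051 (A = Mul(380679, -393869) = -149937657051)
Function('T')(X) = Mul(64, Pow(X, -1))
Add(A, Function('T')(R)) = Add(-149937657051, Mul(64, Pow(109, -1))) = Add(-149937657051, Mul(64, Rational(1, 109))) = Add(-149937657051, Rational(64, 109)) = Rational(-16343204618495, 109)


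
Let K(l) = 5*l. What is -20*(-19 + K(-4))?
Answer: 780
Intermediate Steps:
-20*(-19 + K(-4)) = -20*(-19 + 5*(-4)) = -20*(-19 - 20) = -20*(-39) = 780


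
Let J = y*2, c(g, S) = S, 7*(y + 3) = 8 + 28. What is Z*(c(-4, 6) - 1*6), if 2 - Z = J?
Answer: 0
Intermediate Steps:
y = 15/7 (y = -3 + (8 + 28)/7 = -3 + (⅐)*36 = -3 + 36/7 = 15/7 ≈ 2.1429)
J = 30/7 (J = (15/7)*2 = 30/7 ≈ 4.2857)
Z = -16/7 (Z = 2 - 1*30/7 = 2 - 30/7 = -16/7 ≈ -2.2857)
Z*(c(-4, 6) - 1*6) = -16*(6 - 1*6)/7 = -16*(6 - 6)/7 = -16/7*0 = 0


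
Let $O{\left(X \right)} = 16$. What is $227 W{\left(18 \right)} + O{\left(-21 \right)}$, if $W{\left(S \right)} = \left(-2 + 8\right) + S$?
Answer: $5464$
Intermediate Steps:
$W{\left(S \right)} = 6 + S$
$227 W{\left(18 \right)} + O{\left(-21 \right)} = 227 \left(6 + 18\right) + 16 = 227 \cdot 24 + 16 = 5448 + 16 = 5464$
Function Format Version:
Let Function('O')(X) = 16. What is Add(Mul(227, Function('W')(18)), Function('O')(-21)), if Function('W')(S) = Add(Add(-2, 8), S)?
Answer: 5464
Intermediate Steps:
Function('W')(S) = Add(6, S)
Add(Mul(227, Function('W')(18)), Function('O')(-21)) = Add(Mul(227, Add(6, 18)), 16) = Add(Mul(227, 24), 16) = Add(5448, 16) = 5464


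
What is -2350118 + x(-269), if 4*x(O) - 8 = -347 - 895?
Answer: -4700853/2 ≈ -2.3504e+6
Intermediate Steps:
x(O) = -617/2 (x(O) = 2 + (-347 - 895)/4 = 2 + (¼)*(-1242) = 2 - 621/2 = -617/2)
-2350118 + x(-269) = -2350118 - 617/2 = -4700853/2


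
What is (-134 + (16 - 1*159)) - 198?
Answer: -475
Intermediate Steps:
(-134 + (16 - 1*159)) - 198 = (-134 + (16 - 159)) - 198 = (-134 - 143) - 198 = -277 - 198 = -475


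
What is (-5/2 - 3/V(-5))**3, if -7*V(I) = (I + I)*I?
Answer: -140608/15625 ≈ -8.9989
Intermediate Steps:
V(I) = -2*I**2/7 (V(I) = -(I + I)*I/7 = -2*I*I/7 = -2*I**2/7)
(-5/2 - 3/V(-5))**3 = (-5/2 - 3/((-2/7*(-5)**2)))**3 = (-5*1/2 - 3/((-2/7*25)))**3 = (-5/2 - 3/(-50/7))**3 = (-5/2 - 3*(-7/50))**3 = (-5/2 + 21/50)**3 = (-52/25)**3 = -140608/15625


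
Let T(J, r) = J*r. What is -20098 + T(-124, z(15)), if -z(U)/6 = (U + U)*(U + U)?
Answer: 649502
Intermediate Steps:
z(U) = -24*U**2 (z(U) = -6*(U + U)*(U + U) = -6*2*U*2*U = -24*U**2)
-20098 + T(-124, z(15)) = -20098 - (-2976)*15**2 = -20098 - (-2976)*225 = -20098 - 124*(-5400) = -20098 + 669600 = 649502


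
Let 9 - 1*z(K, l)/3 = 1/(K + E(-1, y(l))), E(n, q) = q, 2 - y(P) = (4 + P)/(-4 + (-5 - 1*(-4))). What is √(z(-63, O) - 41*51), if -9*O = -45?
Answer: 33*I*√41514/148 ≈ 45.431*I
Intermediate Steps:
y(P) = 14/5 + P/5 (y(P) = 2 - (4 + P)/(-4 + (-5 - 1*(-4))) = 2 - (4 + P)/(-4 + (-5 + 4)) = 2 - (4 + P)/(-4 - 1) = 2 - (4 + P)/(-5) = 2 - (4 + P)*(-1)/5 = 2 - (-⅘ - P/5) = 2 + (⅘ + P/5) = 14/5 + P/5)
O = 5 (O = -⅑*(-45) = 5)
z(K, l) = 27 - 3/(14/5 + K + l/5) (z(K, l) = 27 - 3/(K + (14/5 + l/5)) = 27 - 3/(14/5 + K + l/5))
√(z(-63, O) - 41*51) = √(3*(121 + 9*5 + 45*(-63))/(14 + 5 + 5*(-63)) - 41*51) = √(3*(121 + 45 - 2835)/(14 + 5 - 315) - 2091) = √(3*(-2669)/(-296) - 2091) = √(3*(-1/296)*(-2669) - 2091) = √(8007/296 - 2091) = √(-610929/296) = 33*I*√41514/148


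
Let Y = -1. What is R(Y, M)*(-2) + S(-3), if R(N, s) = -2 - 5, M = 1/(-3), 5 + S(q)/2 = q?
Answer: -2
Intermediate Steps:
S(q) = -10 + 2*q
M = -⅓ ≈ -0.33333
R(N, s) = -7
R(Y, M)*(-2) + S(-3) = -7*(-2) + (-10 + 2*(-3)) = 14 + (-10 - 6) = 14 - 16 = -2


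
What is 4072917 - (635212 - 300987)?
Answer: 3738692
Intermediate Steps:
4072917 - (635212 - 300987) = 4072917 - 1*334225 = 4072917 - 334225 = 3738692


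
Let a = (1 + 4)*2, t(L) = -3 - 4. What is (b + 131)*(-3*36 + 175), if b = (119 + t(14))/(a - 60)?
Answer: 215673/25 ≈ 8626.9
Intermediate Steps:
t(L) = -7
a = 10 (a = 5*2 = 10)
b = -56/25 (b = (119 - 7)/(10 - 60) = 112/(-50) = 112*(-1/50) = -56/25 ≈ -2.2400)
(b + 131)*(-3*36 + 175) = (-56/25 + 131)*(-3*36 + 175) = 3219*(-108 + 175)/25 = (3219/25)*67 = 215673/25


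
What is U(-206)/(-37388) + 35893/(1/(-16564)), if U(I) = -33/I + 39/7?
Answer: -32053279841983657/53913496 ≈ -5.9453e+8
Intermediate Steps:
U(I) = 39/7 - 33/I (U(I) = -33/I + 39*(1/7) = -33/I + 39/7 = 39/7 - 33/I)
U(-206)/(-37388) + 35893/(1/(-16564)) = (39/7 - 33/(-206))/(-37388) + 35893/(1/(-16564)) = (39/7 - 33*(-1/206))*(-1/37388) + 35893/(-1/16564) = (39/7 + 33/206)*(-1/37388) + 35893*(-16564) = (8265/1442)*(-1/37388) - 594531652 = -8265/53913496 - 594531652 = -32053279841983657/53913496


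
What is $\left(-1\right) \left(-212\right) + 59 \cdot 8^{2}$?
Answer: $3988$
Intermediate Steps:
$\left(-1\right) \left(-212\right) + 59 \cdot 8^{2} = 212 + 59 \cdot 64 = 212 + 3776 = 3988$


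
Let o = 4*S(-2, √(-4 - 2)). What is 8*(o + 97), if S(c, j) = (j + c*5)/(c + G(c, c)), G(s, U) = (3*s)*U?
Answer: 744 + 16*I*√6/5 ≈ 744.0 + 7.8384*I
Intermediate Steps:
G(s, U) = 3*U*s
S(c, j) = (j + 5*c)/(c + 3*c²) (S(c, j) = (j + c*5)/(c + 3*c*c) = (j + 5*c)/(c + 3*c²))
o = -4 + 2*I*√6/5 (o = 4*((√(-4 - 2) + 5*(-2))/((-2)*(1 + 3*(-2)))) = 4*(-(√(-6) - 10)/(2*(1 - 6))) = 4*(-½*(I*√6 - 10)/(-5)) = 4*(-½*(-⅕)*(-10 + I*√6)) = 4*(-1 + I*√6/10) = -4 + 2*I*√6/5 ≈ -4.0 + 0.9798*I)
8*(o + 97) = 8*((-4 + 2*I*√6/5) + 97) = 8*(93 + 2*I*√6/5) = 744 + 16*I*√6/5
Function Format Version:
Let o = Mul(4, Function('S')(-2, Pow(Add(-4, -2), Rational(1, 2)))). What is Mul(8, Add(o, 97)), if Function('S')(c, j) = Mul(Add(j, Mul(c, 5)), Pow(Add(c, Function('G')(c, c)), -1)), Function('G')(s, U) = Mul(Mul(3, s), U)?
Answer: Add(744, Mul(Rational(16, 5), I, Pow(6, Rational(1, 2)))) ≈ Add(744.00, Mul(7.8384, I))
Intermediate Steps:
Function('G')(s, U) = Mul(3, U, s)
Function('S')(c, j) = Mul(Pow(Add(c, Mul(3, Pow(c, 2))), -1), Add(j, Mul(5, c))) (Function('S')(c, j) = Mul(Add(j, Mul(c, 5)), Pow(Add(c, Mul(3, c, c)), -1)) = Mul(Add(j, Mul(5, c)), Pow(Add(c, Mul(3, Pow(c, 2))), -1)) = Mul(Pow(Add(c, Mul(3, Pow(c, 2))), -1), Add(j, Mul(5, c))))
o = Add(-4, Mul(Rational(2, 5), I, Pow(6, Rational(1, 2)))) (o = Mul(4, Mul(Pow(-2, -1), Pow(Add(1, Mul(3, -2)), -1), Add(Pow(Add(-4, -2), Rational(1, 2)), Mul(5, -2)))) = Mul(4, Mul(Rational(-1, 2), Pow(Add(1, -6), -1), Add(Pow(-6, Rational(1, 2)), -10))) = Mul(4, Mul(Rational(-1, 2), Pow(-5, -1), Add(Mul(I, Pow(6, Rational(1, 2))), -10))) = Mul(4, Mul(Rational(-1, 2), Rational(-1, 5), Add(-10, Mul(I, Pow(6, Rational(1, 2)))))) = Mul(4, Add(-1, Mul(Rational(1, 10), I, Pow(6, Rational(1, 2))))) = Add(-4, Mul(Rational(2, 5), I, Pow(6, Rational(1, 2)))) ≈ Add(-4.0000, Mul(0.97980, I)))
Mul(8, Add(o, 97)) = Mul(8, Add(Add(-4, Mul(Rational(2, 5), I, Pow(6, Rational(1, 2)))), 97)) = Mul(8, Add(93, Mul(Rational(2, 5), I, Pow(6, Rational(1, 2))))) = Add(744, Mul(Rational(16, 5), I, Pow(6, Rational(1, 2))))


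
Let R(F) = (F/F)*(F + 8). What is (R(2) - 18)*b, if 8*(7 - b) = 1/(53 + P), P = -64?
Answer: -617/11 ≈ -56.091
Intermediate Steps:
b = 617/88 (b = 7 - 1/(8*(53 - 64)) = 7 - ⅛/(-11) = 7 - ⅛*(-1/11) = 7 + 1/88 = 617/88 ≈ 7.0114)
R(F) = 8 + F (R(F) = 1*(8 + F) = 8 + F)
(R(2) - 18)*b = ((8 + 2) - 18)*(617/88) = (10 - 18)*(617/88) = -8*617/88 = -617/11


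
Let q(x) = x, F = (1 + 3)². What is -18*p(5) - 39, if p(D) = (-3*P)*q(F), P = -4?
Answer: -3495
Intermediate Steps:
F = 16 (F = 4² = 16)
p(D) = 192 (p(D) = -3*(-4)*16 = 12*16 = 192)
-18*p(5) - 39 = -18*192 - 39 = -3456 - 39 = -3495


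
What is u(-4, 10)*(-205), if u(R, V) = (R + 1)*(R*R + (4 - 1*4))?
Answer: 9840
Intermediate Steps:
u(R, V) = R²*(1 + R) (u(R, V) = (1 + R)*(R² + (4 - 4)) = (1 + R)*(R² + 0) = (1 + R)*R² = R²*(1 + R))
u(-4, 10)*(-205) = ((-4)²*(1 - 4))*(-205) = (16*(-3))*(-205) = -48*(-205) = 9840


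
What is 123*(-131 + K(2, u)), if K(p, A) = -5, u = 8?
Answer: -16728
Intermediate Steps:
123*(-131 + K(2, u)) = 123*(-131 - 5) = 123*(-136) = -16728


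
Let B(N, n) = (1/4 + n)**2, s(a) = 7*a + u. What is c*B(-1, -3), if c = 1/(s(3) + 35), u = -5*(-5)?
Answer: 121/1296 ≈ 0.093364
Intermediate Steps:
u = 25
s(a) = 25 + 7*a (s(a) = 7*a + 25 = 25 + 7*a)
B(N, n) = (1/4 + n)**2
c = 1/81 (c = 1/((25 + 7*3) + 35) = 1/((25 + 21) + 35) = 1/(46 + 35) = 1/81 ≈ 0.012346)
c*B(-1, -3) = ((1 + 4*(-3))**2/16)/81 = ((1 - 12)**2/16)/81 = ((1/16)*(-11)**2)/81 = ((1/16)*121)/81 = (1/81)*(121/16) = 121/1296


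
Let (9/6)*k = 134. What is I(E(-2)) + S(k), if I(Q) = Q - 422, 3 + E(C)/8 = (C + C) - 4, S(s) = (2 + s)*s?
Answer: 68842/9 ≈ 7649.1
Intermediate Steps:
k = 268/3 (k = (⅔)*134 = 268/3 ≈ 89.333)
S(s) = s*(2 + s)
E(C) = -56 + 16*C (E(C) = -24 + 8*((C + C) - 4) = -24 + 8*(2*C - 4) = -24 + 8*(-4 + 2*C) = -24 + (-32 + 16*C) = -56 + 16*C)
I(Q) = -422 + Q
I(E(-2)) + S(k) = (-422 + (-56 + 16*(-2))) + 268*(2 + 268/3)/3 = (-422 + (-56 - 32)) + (268/3)*(274/3) = (-422 - 88) + 73432/9 = -510 + 73432/9 = 68842/9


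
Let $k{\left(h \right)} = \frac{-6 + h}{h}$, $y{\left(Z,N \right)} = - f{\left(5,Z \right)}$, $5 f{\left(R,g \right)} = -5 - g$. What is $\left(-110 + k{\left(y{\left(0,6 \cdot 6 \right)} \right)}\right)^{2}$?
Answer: $13225$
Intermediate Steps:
$f{\left(R,g \right)} = -1 - \frac{g}{5}$ ($f{\left(R,g \right)} = \frac{-5 - g}{5} = -1 - \frac{g}{5}$)
$y{\left(Z,N \right)} = 1 + \frac{Z}{5}$ ($y{\left(Z,N \right)} = - (-1 - \frac{Z}{5}) = 1 + \frac{Z}{5}$)
$k{\left(h \right)} = \frac{-6 + h}{h}$
$\left(-110 + k{\left(y{\left(0,6 \cdot 6 \right)} \right)}\right)^{2} = \left(-110 + \frac{-6 + \left(1 + \frac{1}{5} \cdot 0\right)}{1 + \frac{1}{5} \cdot 0}\right)^{2} = \left(-110 + \frac{-6 + \left(1 + 0\right)}{1 + 0}\right)^{2} = \left(-110 + \frac{-6 + 1}{1}\right)^{2} = \left(-110 + 1 \left(-5\right)\right)^{2} = \left(-110 - 5\right)^{2} = \left(-115\right)^{2} = 13225$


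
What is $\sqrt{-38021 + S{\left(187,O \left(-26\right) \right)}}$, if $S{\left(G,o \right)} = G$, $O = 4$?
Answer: $i \sqrt{37834} \approx 194.51 i$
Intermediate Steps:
$\sqrt{-38021 + S{\left(187,O \left(-26\right) \right)}} = \sqrt{-38021 + 187} = \sqrt{-37834} = i \sqrt{37834}$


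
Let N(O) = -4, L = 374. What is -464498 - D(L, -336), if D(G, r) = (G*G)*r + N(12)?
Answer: 46533842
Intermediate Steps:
D(G, r) = -4 + r*G² (D(G, r) = (G*G)*r - 4 = G²*r - 4 = r*G² - 4 = -4 + r*G²)
-464498 - D(L, -336) = -464498 - (-4 - 336*374²) = -464498 - (-4 - 336*139876) = -464498 - (-4 - 46998336) = -464498 - 1*(-46998340) = -464498 + 46998340 = 46533842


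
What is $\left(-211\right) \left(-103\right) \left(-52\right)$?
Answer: $-1130116$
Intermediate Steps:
$\left(-211\right) \left(-103\right) \left(-52\right) = 21733 \left(-52\right) = -1130116$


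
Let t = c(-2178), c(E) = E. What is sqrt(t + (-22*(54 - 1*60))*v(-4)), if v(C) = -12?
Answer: 3*I*sqrt(418) ≈ 61.335*I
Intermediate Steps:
t = -2178
sqrt(t + (-22*(54 - 1*60))*v(-4)) = sqrt(-2178 - 22*(54 - 1*60)*(-12)) = sqrt(-2178 - 22*(54 - 60)*(-12)) = sqrt(-2178 - 22*(-6)*(-12)) = sqrt(-2178 + 132*(-12)) = sqrt(-2178 - 1584) = sqrt(-3762) = 3*I*sqrt(418)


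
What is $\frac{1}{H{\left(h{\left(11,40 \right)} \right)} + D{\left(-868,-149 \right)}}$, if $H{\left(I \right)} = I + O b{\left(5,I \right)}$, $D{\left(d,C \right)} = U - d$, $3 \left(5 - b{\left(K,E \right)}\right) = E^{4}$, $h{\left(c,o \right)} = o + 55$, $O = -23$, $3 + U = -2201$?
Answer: $\frac{3}{1873360307} \approx 1.6014 \cdot 10^{-9}$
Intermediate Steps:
$U = -2204$ ($U = -3 - 2201 = -2204$)
$h{\left(c,o \right)} = 55 + o$
$b{\left(K,E \right)} = 5 - \frac{E^{4}}{3}$
$D{\left(d,C \right)} = -2204 - d$
$H{\left(I \right)} = -115 + I + \frac{23 I^{4}}{3}$ ($H{\left(I \right)} = I - 23 \left(5 - \frac{I^{4}}{3}\right) = I + \left(-115 + \frac{23 I^{4}}{3}\right) = -115 + I + \frac{23 I^{4}}{3}$)
$\frac{1}{H{\left(h{\left(11,40 \right)} \right)} + D{\left(-868,-149 \right)}} = \frac{1}{\left(-115 + \left(55 + 40\right) + \frac{23 \left(55 + 40\right)^{4}}{3}\right) - 1336} = \frac{1}{\left(-115 + 95 + \frac{23 \cdot 95^{4}}{3}\right) + \left(-2204 + 868\right)} = \frac{1}{\left(-115 + 95 + \frac{23}{3} \cdot 81450625\right) - 1336} = \frac{1}{\left(-115 + 95 + \frac{1873364375}{3}\right) - 1336} = \frac{1}{\frac{1873364315}{3} - 1336} = \frac{1}{\frac{1873360307}{3}} = \frac{3}{1873360307}$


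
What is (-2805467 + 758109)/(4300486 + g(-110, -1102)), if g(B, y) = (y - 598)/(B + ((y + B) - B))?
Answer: -620349474/1303047683 ≈ -0.47608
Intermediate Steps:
g(B, y) = (-598 + y)/(B + y) (g(B, y) = (-598 + y)/(B + ((B + y) - B)) = (-598 + y)/(B + y))
(-2805467 + 758109)/(4300486 + g(-110, -1102)) = (-2805467 + 758109)/(4300486 + (-598 - 1102)/(-110 - 1102)) = -2047358/(4300486 - 1700/(-1212)) = -2047358/(4300486 - 1/1212*(-1700)) = -2047358/(4300486 + 425/303) = -2047358/1303047683/303 = -2047358*303/1303047683 = -620349474/1303047683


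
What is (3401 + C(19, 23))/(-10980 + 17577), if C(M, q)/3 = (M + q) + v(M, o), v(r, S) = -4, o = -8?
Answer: 3515/6597 ≈ 0.53282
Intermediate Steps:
C(M, q) = -12 + 3*M + 3*q (C(M, q) = 3*((M + q) - 4) = 3*(-4 + M + q) = -12 + 3*M + 3*q)
(3401 + C(19, 23))/(-10980 + 17577) = (3401 + (-12 + 3*19 + 3*23))/(-10980 + 17577) = (3401 + (-12 + 57 + 69))/6597 = (3401 + 114)*(1/6597) = 3515*(1/6597) = 3515/6597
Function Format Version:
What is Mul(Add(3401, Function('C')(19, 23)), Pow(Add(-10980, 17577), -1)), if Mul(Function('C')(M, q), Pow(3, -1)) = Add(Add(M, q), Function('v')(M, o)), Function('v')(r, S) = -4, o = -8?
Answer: Rational(3515, 6597) ≈ 0.53282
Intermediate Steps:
Function('C')(M, q) = Add(-12, Mul(3, M), Mul(3, q)) (Function('C')(M, q) = Mul(3, Add(Add(M, q), -4)) = Mul(3, Add(-4, M, q)) = Add(-12, Mul(3, M), Mul(3, q)))
Mul(Add(3401, Function('C')(19, 23)), Pow(Add(-10980, 17577), -1)) = Mul(Add(3401, Add(-12, Mul(3, 19), Mul(3, 23))), Pow(Add(-10980, 17577), -1)) = Mul(Add(3401, Add(-12, 57, 69)), Pow(6597, -1)) = Mul(Add(3401, 114), Rational(1, 6597)) = Mul(3515, Rational(1, 6597)) = Rational(3515, 6597)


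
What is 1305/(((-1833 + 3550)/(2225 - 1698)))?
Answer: 40455/101 ≈ 400.54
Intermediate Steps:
1305/(((-1833 + 3550)/(2225 - 1698))) = 1305/((1717/527)) = 1305/((1717*(1/527))) = 1305/(101/31) = 1305*(31/101) = 40455/101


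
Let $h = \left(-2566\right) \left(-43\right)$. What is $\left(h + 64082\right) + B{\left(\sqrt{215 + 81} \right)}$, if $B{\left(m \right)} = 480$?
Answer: $174900$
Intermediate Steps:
$h = 110338$
$\left(h + 64082\right) + B{\left(\sqrt{215 + 81} \right)} = \left(110338 + 64082\right) + 480 = 174420 + 480 = 174900$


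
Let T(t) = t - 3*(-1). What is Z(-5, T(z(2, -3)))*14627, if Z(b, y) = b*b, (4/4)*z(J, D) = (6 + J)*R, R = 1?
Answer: 365675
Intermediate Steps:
z(J, D) = 6 + J (z(J, D) = (6 + J)*1 = 6 + J)
T(t) = 3 + t (T(t) = t + 3 = 3 + t)
Z(b, y) = b²
Z(-5, T(z(2, -3)))*14627 = (-5)²*14627 = 25*14627 = 365675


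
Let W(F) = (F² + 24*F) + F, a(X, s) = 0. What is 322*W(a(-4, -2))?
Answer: 0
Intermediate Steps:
W(F) = F² + 25*F
322*W(a(-4, -2)) = 322*(0*(25 + 0)) = 322*(0*25) = 322*0 = 0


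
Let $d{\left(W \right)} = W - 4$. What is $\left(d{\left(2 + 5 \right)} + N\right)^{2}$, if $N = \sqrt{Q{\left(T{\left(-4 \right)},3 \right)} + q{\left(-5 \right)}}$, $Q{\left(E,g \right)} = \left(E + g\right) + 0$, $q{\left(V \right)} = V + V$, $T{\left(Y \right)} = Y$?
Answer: $\left(3 + i \sqrt{11}\right)^{2} \approx -2.0 + 19.9 i$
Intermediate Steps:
$q{\left(V \right)} = 2 V$
$d{\left(W \right)} = -4 + W$
$Q{\left(E,g \right)} = E + g$
$N = i \sqrt{11}$ ($N = \sqrt{\left(-4 + 3\right) + 2 \left(-5\right)} = \sqrt{-1 - 10} = \sqrt{-11} = i \sqrt{11} \approx 3.3166 i$)
$\left(d{\left(2 + 5 \right)} + N\right)^{2} = \left(\left(-4 + \left(2 + 5\right)\right) + i \sqrt{11}\right)^{2} = \left(\left(-4 + 7\right) + i \sqrt{11}\right)^{2} = \left(3 + i \sqrt{11}\right)^{2}$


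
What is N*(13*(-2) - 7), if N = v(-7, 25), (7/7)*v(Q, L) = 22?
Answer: -726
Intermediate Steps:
v(Q, L) = 22
N = 22
N*(13*(-2) - 7) = 22*(13*(-2) - 7) = 22*(-26 - 7) = 22*(-33) = -726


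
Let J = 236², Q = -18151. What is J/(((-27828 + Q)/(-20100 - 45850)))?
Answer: 3673151200/45979 ≈ 79888.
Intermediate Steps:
J = 55696
J/(((-27828 + Q)/(-20100 - 45850))) = 55696/(((-27828 - 18151)/(-20100 - 45850))) = 55696/((-45979/(-65950))) = 55696/((-45979*(-1/65950))) = 55696/(45979/65950) = 55696*(65950/45979) = 3673151200/45979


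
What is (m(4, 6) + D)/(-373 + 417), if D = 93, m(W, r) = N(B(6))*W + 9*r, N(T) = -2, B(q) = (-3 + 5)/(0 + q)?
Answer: 139/44 ≈ 3.1591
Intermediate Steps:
B(q) = 2/q
m(W, r) = -2*W + 9*r
(m(4, 6) + D)/(-373 + 417) = ((-2*4 + 9*6) + 93)/(-373 + 417) = ((-8 + 54) + 93)/44 = (46 + 93)*(1/44) = 139*(1/44) = 139/44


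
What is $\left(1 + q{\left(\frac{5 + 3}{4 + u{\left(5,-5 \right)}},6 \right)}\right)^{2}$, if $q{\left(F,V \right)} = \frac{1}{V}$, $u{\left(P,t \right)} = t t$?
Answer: $\frac{49}{36} \approx 1.3611$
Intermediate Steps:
$u{\left(P,t \right)} = t^{2}$
$\left(1 + q{\left(\frac{5 + 3}{4 + u{\left(5,-5 \right)}},6 \right)}\right)^{2} = \left(1 + \frac{1}{6}\right)^{2} = \left(\frac{7}{6}\right)^{2} = \frac{49}{36}$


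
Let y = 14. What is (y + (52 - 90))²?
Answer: 576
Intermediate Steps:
(y + (52 - 90))² = (14 + (52 - 90))² = (14 - 38)² = (-24)² = 576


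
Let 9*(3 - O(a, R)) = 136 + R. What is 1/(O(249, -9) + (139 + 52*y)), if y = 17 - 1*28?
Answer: -9/3997 ≈ -0.0022517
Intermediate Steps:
y = -11 (y = 17 - 28 = -11)
O(a, R) = -109/9 - R/9 (O(a, R) = 3 - (136 + R)/9 = 3 + (-136/9 - R/9) = -109/9 - R/9)
1/(O(249, -9) + (139 + 52*y)) = 1/((-109/9 - ⅑*(-9)) + (139 + 52*(-11))) = 1/((-109/9 + 1) + (139 - 572)) = 1/(-100/9 - 433) = 1/(-3997/9) = -9/3997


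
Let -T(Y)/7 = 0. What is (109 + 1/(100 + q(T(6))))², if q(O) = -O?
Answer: 118831801/10000 ≈ 11883.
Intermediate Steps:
T(Y) = 0 (T(Y) = -7*0 = 0)
(109 + 1/(100 + q(T(6))))² = (109 + 1/(100 - 1*0))² = (109 + 1/(100 + 0))² = (109 + 1/100)² = (10901/100)² = 118831801/10000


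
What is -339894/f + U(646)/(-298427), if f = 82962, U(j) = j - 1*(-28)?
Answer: -5638303507/1375450043 ≈ -4.0992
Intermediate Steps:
U(j) = 28 + j (U(j) = j + 28 = 28 + j)
-339894/f + U(646)/(-298427) = -339894/82962 + (28 + 646)/(-298427) = -339894*1/82962 + 674*(-1/298427) = -18883/4609 - 674/298427 = -5638303507/1375450043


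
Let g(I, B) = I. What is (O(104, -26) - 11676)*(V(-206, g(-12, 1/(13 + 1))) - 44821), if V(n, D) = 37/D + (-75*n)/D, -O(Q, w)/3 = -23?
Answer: 2140868591/4 ≈ 5.3522e+8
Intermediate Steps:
O(Q, w) = 69 (O(Q, w) = -3*(-23) = 69)
V(n, D) = 37/D - 75*n/D
(O(104, -26) - 11676)*(V(-206, g(-12, 1/(13 + 1))) - 44821) = (69 - 11676)*((37 - 75*(-206))/(-12) - 44821) = -11607*(-(37 + 15450)/12 - 44821) = -11607*(-1/12*15487 - 44821) = -11607*(-15487/12 - 44821) = -11607*(-553339/12) = 2140868591/4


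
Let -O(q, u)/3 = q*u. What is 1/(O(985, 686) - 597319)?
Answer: -1/2624449 ≈ -3.8103e-7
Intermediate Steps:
O(q, u) = -3*q*u
1/(O(985, 686) - 597319) = 1/(-3*985*686 - 597319) = 1/(-2027130 - 597319) = 1/(-2624449) = -1/2624449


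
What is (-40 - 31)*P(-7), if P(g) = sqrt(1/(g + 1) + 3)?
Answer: -71*sqrt(102)/6 ≈ -119.51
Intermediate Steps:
P(g) = sqrt(3 + 1/(1 + g)) (P(g) = sqrt(1/(1 + g) + 3) = sqrt(3 + 1/(1 + g)))
(-40 - 31)*P(-7) = (-40 - 31)*sqrt((4 + 3*(-7))/(1 - 7)) = -71*sqrt(17)*sqrt(-1/(-6)) = -71*sqrt(102)/6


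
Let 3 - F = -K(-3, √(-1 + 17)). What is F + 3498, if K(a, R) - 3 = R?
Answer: 3508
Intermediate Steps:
K(a, R) = 3 + R
F = 10 (F = 3 - (-1)*(3 + √(-1 + 17)) = 3 - (-1)*(3 + √16) = 3 - (-1)*(3 + 4) = 3 - (-1)*7 = 3 - 1*(-7) = 3 + 7 = 10)
F + 3498 = 10 + 3498 = 3508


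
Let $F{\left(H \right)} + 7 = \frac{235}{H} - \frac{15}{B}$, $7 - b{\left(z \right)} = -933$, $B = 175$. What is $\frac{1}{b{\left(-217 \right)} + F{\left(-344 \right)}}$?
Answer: $\frac{12040}{11224063} \approx 0.0010727$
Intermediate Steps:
$b{\left(z \right)} = 940$ ($b{\left(z \right)} = 7 - -933 = 7 + 933 = 940$)
$F{\left(H \right)} = - \frac{248}{35} + \frac{235}{H}$ ($F{\left(H \right)} = -7 + \left(\frac{235}{H} - \frac{15}{175}\right) = -7 + \left(\frac{235}{H} - \frac{3}{35}\right) = -7 - \left(\frac{3}{35} - \frac{235}{H}\right) = - \frac{248}{35} + \frac{235}{H}$)
$\frac{1}{b{\left(-217 \right)} + F{\left(-344 \right)}} = \frac{1}{940 - \left(\frac{248}{35} - \frac{235}{-344}\right)} = \frac{1}{940 + \left(- \frac{248}{35} + 235 \left(- \frac{1}{344}\right)\right)} = \frac{1}{940 - \frac{93537}{12040}} = \frac{1}{\frac{11224063}{12040}} = \frac{12040}{11224063}$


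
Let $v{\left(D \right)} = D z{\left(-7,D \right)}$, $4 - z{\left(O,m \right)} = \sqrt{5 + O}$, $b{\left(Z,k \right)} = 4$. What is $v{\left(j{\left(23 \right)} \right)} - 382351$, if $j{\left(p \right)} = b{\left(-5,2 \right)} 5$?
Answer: $-382271 - 20 i \sqrt{2} \approx -3.8227 \cdot 10^{5} - 28.284 i$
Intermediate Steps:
$z{\left(O,m \right)} = 4 - \sqrt{5 + O}$
$j{\left(p \right)} = 20$ ($j{\left(p \right)} = 4 \cdot 5 = 20$)
$v{\left(D \right)} = D \left(4 - i \sqrt{2}\right)$ ($v{\left(D \right)} = D \left(4 - \sqrt{5 - 7}\right) = D \left(4 - \sqrt{-2}\right) = D \left(4 - i \sqrt{2}\right)$)
$v{\left(j{\left(23 \right)} \right)} - 382351 = 20 \left(4 - i \sqrt{2}\right) - 382351 = \left(80 - 20 i \sqrt{2}\right) - 382351 = -382271 - 20 i \sqrt{2}$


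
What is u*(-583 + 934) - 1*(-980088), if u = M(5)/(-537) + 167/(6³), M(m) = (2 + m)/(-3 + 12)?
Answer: 1403873897/1432 ≈ 9.8036e+5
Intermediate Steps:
M(m) = 2/9 + m/9 (M(m) = (2 + m)/9 = (2 + m)*(⅑) = 2/9 + m/9)
u = 29837/38664 (u = (2/9 + (⅑)*5)/(-537) + 167/(6³) = (2/9 + 5/9)*(-1/537) + 167/216 = (7/9)*(-1/537) + 167*(1/216) = -7/4833 + 167/216 = 29837/38664 ≈ 0.77170)
u*(-583 + 934) - 1*(-980088) = 29837*(-583 + 934)/38664 - 1*(-980088) = (29837/38664)*351 + 980088 = 387881/1432 + 980088 = 1403873897/1432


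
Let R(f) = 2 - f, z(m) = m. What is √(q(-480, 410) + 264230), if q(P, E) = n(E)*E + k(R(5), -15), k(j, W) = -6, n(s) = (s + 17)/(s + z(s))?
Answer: 5*√42310/2 ≈ 514.23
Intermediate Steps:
n(s) = (17 + s)/(2*s) (n(s) = (s + 17)/(s + s) = (17 + s)/((2*s)) = (17 + s)*(1/(2*s)) = (17 + s)/(2*s))
q(P, E) = 5/2 + E/2 (q(P, E) = ((17 + E)/(2*E))*E - 6 = (17/2 + E/2) - 6 = 5/2 + E/2)
√(q(-480, 410) + 264230) = √((5/2 + (½)*410) + 264230) = √((5/2 + 205) + 264230) = √(415/2 + 264230) = √(528875/2) = 5*√42310/2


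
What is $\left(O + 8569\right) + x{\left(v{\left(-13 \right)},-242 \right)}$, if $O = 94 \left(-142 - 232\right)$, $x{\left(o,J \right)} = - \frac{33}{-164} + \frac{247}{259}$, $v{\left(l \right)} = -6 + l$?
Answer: $- \frac{1129260357}{42476} \approx -26586.0$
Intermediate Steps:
$x{\left(o,J \right)} = \frac{49055}{42476}$ ($x{\left(o,J \right)} = \left(-33\right) \left(- \frac{1}{164}\right) + 247 \cdot \frac{1}{259} = \frac{33}{164} + \frac{247}{259} = \frac{49055}{42476}$)
$O = -35156$ ($O = 94 \left(-374\right) = -35156$)
$\left(O + 8569\right) + x{\left(v{\left(-13 \right)},-242 \right)} = \left(-35156 + 8569\right) + \frac{49055}{42476} = -26587 + \frac{49055}{42476} = - \frac{1129260357}{42476}$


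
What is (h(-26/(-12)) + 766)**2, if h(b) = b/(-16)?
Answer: 5405631529/9216 ≈ 5.8655e+5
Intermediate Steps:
h(b) = -b/16 (h(b) = b*(-1/16) = -b/16)
(h(-26/(-12)) + 766)**2 = (-(-13)/(8*(-12)) + 766)**2 = (-(-13)*(-1)/(8*12) + 766)**2 = (-1/16*13/6 + 766)**2 = (-13/96 + 766)**2 = (73523/96)**2 = 5405631529/9216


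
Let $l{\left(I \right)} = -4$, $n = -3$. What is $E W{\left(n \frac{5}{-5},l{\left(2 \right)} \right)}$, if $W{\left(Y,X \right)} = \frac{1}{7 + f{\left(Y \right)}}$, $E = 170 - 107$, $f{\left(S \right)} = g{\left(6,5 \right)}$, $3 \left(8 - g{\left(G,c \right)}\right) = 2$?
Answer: $\frac{189}{43} \approx 4.3953$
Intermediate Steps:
$g{\left(G,c \right)} = \frac{22}{3}$ ($g{\left(G,c \right)} = 8 - \frac{2}{3} = \frac{22}{3}$)
$f{\left(S \right)} = \frac{22}{3}$
$E = 63$ ($E = 170 - 107 = 63$)
$W{\left(Y,X \right)} = \frac{3}{43}$ ($W{\left(Y,X \right)} = \frac{1}{7 + \frac{22}{3}} = \frac{1}{\frac{43}{3}} = \frac{3}{43}$)
$E W{\left(n \frac{5}{-5},l{\left(2 \right)} \right)} = 63 \cdot \frac{3}{43} = \frac{189}{43}$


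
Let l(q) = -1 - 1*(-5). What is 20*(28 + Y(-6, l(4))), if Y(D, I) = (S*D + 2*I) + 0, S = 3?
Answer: 360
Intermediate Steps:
l(q) = 4 (l(q) = -1 + 5 = 4)
Y(D, I) = 2*I + 3*D (Y(D, I) = (3*D + 2*I) + 0 = (2*I + 3*D) + 0 = 2*I + 3*D)
20*(28 + Y(-6, l(4))) = 20*(28 + (2*4 + 3*(-6))) = 20*(28 + (8 - 18)) = 20*(28 - 10) = 20*18 = 360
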